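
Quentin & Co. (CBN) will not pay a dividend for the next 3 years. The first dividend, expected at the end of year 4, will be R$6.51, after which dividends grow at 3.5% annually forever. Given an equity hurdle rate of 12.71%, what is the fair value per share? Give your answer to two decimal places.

R$49.37

Deferred-dividend DDM. At t=3 the remaining stream is a growing perpetuity with first payment D_4 = 6.51.
V_3 = D_4/(r−g) = 6.51/(0.1271−0.035) = 70.6840
P₀ = V_3/(1+r)^3 = 70.6840/(1+0.1271)^3 = 49.3667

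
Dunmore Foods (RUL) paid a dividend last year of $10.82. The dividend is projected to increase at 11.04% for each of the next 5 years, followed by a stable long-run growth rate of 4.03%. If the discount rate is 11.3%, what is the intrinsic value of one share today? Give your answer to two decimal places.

Two-stage DDM. Project D₁…D_5 at 0.1104, terminal growth 0.0403, discount at r = 0.113.
D_1 = 12.0145
D_2 = 13.3409
D_3 = 14.8138
D_4 = 16.4492
D_5 = 18.2652
Terminal value at t=5: TV = D_6/(r−g) = 19.0013/(0.113−0.0403) = 261.3658
P₀ = 12.0145/(1+0.113)^1 + 13.3409/(1+0.113)^2 + 14.8138/(1+0.113)^3 + 16.4492/(1+0.113)^4 + 18.2652/(1+0.113)^5 + 261.3658/(1+0.113)^5 = 206.7507

$206.75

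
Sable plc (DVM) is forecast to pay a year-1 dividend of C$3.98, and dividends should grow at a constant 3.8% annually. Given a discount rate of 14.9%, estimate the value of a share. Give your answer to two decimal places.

C$35.86

Gordon growth model: P₀ = D₁/(r − g), with D₁ = 3.98 given directly.
P₀ = 3.9800 / (0.149 − 0.038) = 3.9800 / 0.111 = 35.8559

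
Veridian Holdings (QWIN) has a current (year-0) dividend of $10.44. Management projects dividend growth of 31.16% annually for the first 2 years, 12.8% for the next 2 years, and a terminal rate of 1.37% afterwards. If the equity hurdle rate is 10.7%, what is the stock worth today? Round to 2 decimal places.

Three-stage DDM. Project D₁…D_4; terminal Gordon value at t=4 with g = 0.0137; discount at r = 0.107.
D_1 = 13.6931
D_2 = 17.9599
D_3 = 20.2587
D_4 = 22.8519
TV_4 = 23.1649/(0.107−0.0137) = 248.2843
P₀ = Σ Dₜ/(1+r)ᵗ + TV_4/(1+r)^4 = 222.5089

$222.51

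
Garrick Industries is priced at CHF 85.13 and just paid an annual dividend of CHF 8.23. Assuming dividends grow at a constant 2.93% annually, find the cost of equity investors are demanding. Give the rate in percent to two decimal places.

Rearranging the constant-growth DDM: r = D₁/P₀ + g.
D₁ = 8.23 × (1 + 0.0293) = 8.4711.
r = 8.4711 / 85.13 + 0.0293 = 0.09951 + 0.0293 = 0.12881

12.88%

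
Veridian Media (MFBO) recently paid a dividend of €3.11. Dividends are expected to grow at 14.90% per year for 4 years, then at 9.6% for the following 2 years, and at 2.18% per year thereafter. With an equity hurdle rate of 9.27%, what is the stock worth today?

€76.89

Three-stage DDM. Project D₁…D_6; terminal Gordon value at t=6 with g = 0.0218; discount at r = 0.0927.
D_1 = 3.5734
D_2 = 4.1058
D_3 = 4.7176
D_4 = 5.4205
D_5 = 5.9409
D_6 = 6.5112
TV_6 = 6.6532/(0.0927−0.0218) = 93.8385
P₀ = Σ Dₜ/(1+r)ᵗ + TV_6/(1+r)^6 = 76.8944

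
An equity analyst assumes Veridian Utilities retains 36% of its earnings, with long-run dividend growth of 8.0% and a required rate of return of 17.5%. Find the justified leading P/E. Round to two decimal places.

Payout ratio b = 1 − 0.36 = 0.64.
Justified leading P/E = b/(r−g) = 0.64/(0.175−0.08) = 6.7368

6.74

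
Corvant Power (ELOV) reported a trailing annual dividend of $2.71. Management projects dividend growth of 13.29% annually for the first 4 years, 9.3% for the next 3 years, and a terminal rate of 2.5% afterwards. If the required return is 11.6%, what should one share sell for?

Three-stage DDM. Project D₁…D_7; terminal Gordon value at t=7 with g = 0.025; discount at r = 0.116.
D_1 = 3.0702
D_2 = 3.4782
D_3 = 3.9404
D_4 = 4.4641
D_5 = 4.8793
D_6 = 5.3331
D_7 = 5.8290
TV_7 = 5.9748/(0.116−0.025) = 65.6566
P₀ = Σ Dₜ/(1+r)ᵗ + TV_7/(1+r)^7 = 49.9923

$49.99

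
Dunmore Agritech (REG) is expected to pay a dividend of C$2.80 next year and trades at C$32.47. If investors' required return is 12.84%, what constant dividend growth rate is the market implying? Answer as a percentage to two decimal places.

4.22%

From P₀ = D₁/(r − g), the implied growth is g = r − D₁/P₀.
g = 0.1284 − 2.80/32.47 = 0.1284 − 0.08623 = 0.04217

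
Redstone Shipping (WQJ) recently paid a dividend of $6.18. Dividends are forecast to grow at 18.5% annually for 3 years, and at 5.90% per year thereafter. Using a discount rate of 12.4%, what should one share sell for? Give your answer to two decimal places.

$138.61

Two-stage DDM. Project D₁…D_3 at 0.185, terminal growth 0.059, discount at r = 0.124.
D_1 = 7.3233
D_2 = 8.6781
D_3 = 10.2836
Terminal value at t=3: TV = D_4/(r−g) = 10.8903/(0.124−0.059) = 167.5429
P₀ = 7.3233/(1+0.124)^1 + 8.6781/(1+0.124)^2 + 10.2836/(1+0.124)^3 + 167.5429/(1+0.124)^3 = 138.6113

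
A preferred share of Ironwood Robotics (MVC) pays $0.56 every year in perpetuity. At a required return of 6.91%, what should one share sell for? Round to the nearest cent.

Zero-growth DDM (perpetuity): P₀ = D/r = 0.56 / 0.0691 = 8.1042

$8.10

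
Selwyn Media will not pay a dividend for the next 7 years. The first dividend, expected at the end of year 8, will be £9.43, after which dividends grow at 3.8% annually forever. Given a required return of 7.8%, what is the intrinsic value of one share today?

Deferred-dividend DDM. At t=7 the remaining stream is a growing perpetuity with first payment D_8 = 9.43.
V_7 = D_8/(r−g) = 9.43/(0.078−0.038) = 235.7500
P₀ = V_7/(1+r)^7 = 235.7500/(1+0.078)^7 = 139.3543

£139.35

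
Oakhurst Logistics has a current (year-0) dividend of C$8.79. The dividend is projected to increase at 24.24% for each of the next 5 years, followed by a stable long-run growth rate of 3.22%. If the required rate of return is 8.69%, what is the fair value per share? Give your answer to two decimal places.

Two-stage DDM. Project D₁…D_5 at 0.2424, terminal growth 0.0322, discount at r = 0.0869.
D_1 = 10.9207
D_2 = 13.5679
D_3 = 16.8567
D_4 = 20.9428
D_5 = 26.0193
Terminal value at t=5: TV = D_6/(r−g) = 26.8572/(0.0869−0.0322) = 490.9900
P₀ = 10.9207/(1+0.0869)^1 + 13.5679/(1+0.0869)^2 + 16.8567/(1+0.0869)^3 + 20.9428/(1+0.0869)^4 + 26.0193/(1+0.0869)^5 + 490.9900/(1+0.0869)^5 = 390.5071

C$390.51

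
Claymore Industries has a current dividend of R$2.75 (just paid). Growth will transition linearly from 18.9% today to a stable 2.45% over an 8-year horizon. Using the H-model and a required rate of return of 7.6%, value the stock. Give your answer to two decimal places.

R$89.84

H-model: P₀ = D₀[(1+g_L) + H(g_S−g_L)]/(r−g_L), with H = 8/2 = 4.
P₀ = 2.75 × [(1+0.0245) + 4×(0.189−0.0245)] / (0.076−0.0245)
   = 2.75 × 1.6825 / 0.0515 = 89.8422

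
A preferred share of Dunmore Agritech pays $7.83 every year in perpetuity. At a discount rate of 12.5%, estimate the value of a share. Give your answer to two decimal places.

$62.64

Zero-growth DDM (perpetuity): P₀ = D/r = 7.83 / 0.125 = 62.6400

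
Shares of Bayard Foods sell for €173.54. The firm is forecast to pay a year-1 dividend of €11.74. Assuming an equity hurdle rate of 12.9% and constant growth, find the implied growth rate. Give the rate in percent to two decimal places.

6.13%

From P₀ = D₁/(r − g), the implied growth is g = r − D₁/P₀.
g = 0.129 − 11.74/173.54 = 0.129 − 0.06765 = 0.06135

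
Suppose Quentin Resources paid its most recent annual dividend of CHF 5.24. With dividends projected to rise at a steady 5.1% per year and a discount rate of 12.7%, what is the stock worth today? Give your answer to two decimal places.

Gordon growth model: P₀ = D₁/(r − g). D₁ = 5.24 × (1 + 0.051) = 5.5072.
P₀ = 5.5072 / (0.127 − 0.051) = 5.5072 / 0.076 = 72.4637

CHF 72.46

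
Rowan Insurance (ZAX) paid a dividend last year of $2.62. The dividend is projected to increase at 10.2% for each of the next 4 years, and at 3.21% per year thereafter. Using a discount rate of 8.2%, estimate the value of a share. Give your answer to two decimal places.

Two-stage DDM. Project D₁…D_4 at 0.102, terminal growth 0.0321, discount at r = 0.082.
D_1 = 2.8872
D_2 = 3.1817
D_3 = 3.5063
D_4 = 3.8639
Terminal value at t=4: TV = D_5/(r−g) = 3.9879/(0.082−0.0321) = 79.9188
P₀ = 2.8872/(1+0.082)^1 + 3.1817/(1+0.082)^2 + 3.5063/(1+0.082)^3 + 3.8639/(1+0.082)^4 + 79.9188/(1+0.082)^4 = 69.2829

$69.28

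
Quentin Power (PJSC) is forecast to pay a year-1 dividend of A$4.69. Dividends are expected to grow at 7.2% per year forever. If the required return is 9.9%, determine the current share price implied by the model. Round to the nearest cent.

A$173.70

Gordon growth model: P₀ = D₁/(r − g), with D₁ = 4.69 given directly.
P₀ = 4.6900 / (0.099 − 0.072) = 4.6900 / 0.027 = 173.7037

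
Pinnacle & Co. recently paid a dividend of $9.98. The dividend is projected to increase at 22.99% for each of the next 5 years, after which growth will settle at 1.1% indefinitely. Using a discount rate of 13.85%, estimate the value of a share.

Two-stage DDM. Project D₁…D_5 at 0.2299, terminal growth 0.011, discount at r = 0.1385.
D_1 = 12.2744
D_2 = 15.0963
D_3 = 18.5669
D_4 = 22.8355
D_5 = 28.0853
Terminal value at t=5: TV = D_6/(r−g) = 28.3943/(0.1385−0.011) = 222.7002
P₀ = 12.2744/(1+0.1385)^1 + 15.0963/(1+0.1385)^2 + 18.5669/(1+0.1385)^3 + 22.8355/(1+0.1385)^4 + 28.0853/(1+0.1385)^5 + 222.7002/(1+0.1385)^5 = 179.7119

$179.71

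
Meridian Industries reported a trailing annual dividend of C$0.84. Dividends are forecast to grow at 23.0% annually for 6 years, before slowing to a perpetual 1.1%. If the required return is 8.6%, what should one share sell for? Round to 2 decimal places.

Two-stage DDM. Project D₁…D_6 at 0.23, terminal growth 0.011, discount at r = 0.086.
D_1 = 1.0332
D_2 = 1.2708
D_3 = 1.5631
D_4 = 1.9226
D_5 = 2.3649
D_6 = 2.9088
Terminal value at t=6: TV = D_7/(r−g) = 2.9408/(0.086−0.011) = 39.2103
P₀ = 1.0332/(1+0.086)^1 + 1.2708/(1+0.086)^2 + 1.5631/(1+0.086)^3 + 1.9226/(1+0.086)^4 + 2.3649/(1+0.086)^5 + 2.9088/(1+0.086)^6 + 39.2103/(1+0.086)^6 = 31.8714

C$31.87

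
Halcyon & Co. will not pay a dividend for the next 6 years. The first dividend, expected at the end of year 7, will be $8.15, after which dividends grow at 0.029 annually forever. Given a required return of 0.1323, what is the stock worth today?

Deferred-dividend DDM. At t=6 the remaining stream is a growing perpetuity with first payment D_7 = 8.15.
V_6 = D_7/(r−g) = 8.15/(0.1323−0.029) = 78.8964
P₀ = V_6/(1+r)^6 = 78.8964/(1+0.1323)^6 = 37.4359

$37.44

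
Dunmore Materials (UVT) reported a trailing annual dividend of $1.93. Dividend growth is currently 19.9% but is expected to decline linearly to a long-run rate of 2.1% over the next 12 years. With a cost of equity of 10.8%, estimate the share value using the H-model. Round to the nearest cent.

H-model: P₀ = D₀[(1+g_L) + H(g_S−g_L)]/(r−g_L), with H = 12/2 = 6.
P₀ = 1.93 × [(1+0.021) + 6×(0.199−0.021)] / (0.108−0.021)
   = 1.93 × 2.0890 / 0.087 = 46.3422

$46.34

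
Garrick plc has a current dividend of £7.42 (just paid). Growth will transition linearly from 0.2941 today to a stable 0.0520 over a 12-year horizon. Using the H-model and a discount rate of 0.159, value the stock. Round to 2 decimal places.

£173.68

H-model: P₀ = D₀[(1+g_L) + H(g_S−g_L)]/(r−g_L), with H = 12/2 = 6.
P₀ = 7.42 × [(1+0.052) + 6×(0.2941−0.052)] / (0.159−0.052)
   = 7.42 × 2.5046 / 0.107 = 173.6835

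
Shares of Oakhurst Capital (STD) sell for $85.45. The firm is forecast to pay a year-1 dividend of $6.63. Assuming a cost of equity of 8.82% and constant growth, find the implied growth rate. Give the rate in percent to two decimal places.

From P₀ = D₁/(r − g), the implied growth is g = r − D₁/P₀.
g = 0.0882 − 6.63/85.45 = 0.0882 − 0.07759 = 0.01061

1.06%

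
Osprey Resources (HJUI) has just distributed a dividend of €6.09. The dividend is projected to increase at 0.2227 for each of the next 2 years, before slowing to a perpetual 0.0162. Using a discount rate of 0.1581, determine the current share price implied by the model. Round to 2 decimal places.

€61.83

Two-stage DDM. Project D₁…D_2 at 0.2227, terminal growth 0.0162, discount at r = 0.1581.
D_1 = 7.4462
D_2 = 9.1045
Terminal value at t=2: TV = D_3/(r−g) = 9.2520/(0.1581−0.0162) = 65.2009
P₀ = 7.4462/(1+0.1581)^1 + 9.1045/(1+0.1581)^2 + 65.2009/(1+0.1581)^2 = 61.8321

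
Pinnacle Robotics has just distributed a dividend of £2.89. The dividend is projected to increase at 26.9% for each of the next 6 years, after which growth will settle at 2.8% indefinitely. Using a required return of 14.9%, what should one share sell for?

Two-stage DDM. Project D₁…D_6 at 0.269, terminal growth 0.028, discount at r = 0.149.
D_1 = 3.6674
D_2 = 4.6539
D_3 = 5.9059
D_4 = 7.4945
D_5 = 9.5106
D_6 = 12.0689
Terminal value at t=6: TV = D_7/(r−g) = 12.4068/(0.149−0.028) = 102.5358
P₀ = 3.6674/(1+0.149)^1 + 4.6539/(1+0.149)^2 + 5.9059/(1+0.149)^3 + 7.4945/(1+0.149)^4 + 9.5106/(1+0.149)^5 + 12.0689/(1+0.149)^6 + 102.5358/(1+0.149)^6 = 69.4654

£69.47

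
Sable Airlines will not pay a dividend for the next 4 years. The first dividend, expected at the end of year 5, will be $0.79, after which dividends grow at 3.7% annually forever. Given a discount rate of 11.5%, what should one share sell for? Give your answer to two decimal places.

$6.55

Deferred-dividend DDM. At t=4 the remaining stream is a growing perpetuity with first payment D_5 = 0.79.
V_4 = D_5/(r−g) = 0.79/(0.115−0.037) = 10.1282
P₀ = V_4/(1+r)^4 = 10.1282/(1+0.115)^4 = 6.5529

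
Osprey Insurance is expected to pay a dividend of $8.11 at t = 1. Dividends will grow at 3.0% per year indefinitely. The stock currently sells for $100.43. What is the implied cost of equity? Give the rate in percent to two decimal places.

Rearranging the constant-growth DDM: r = D₁/P₀ + g.
r = 8.1100 / 100.43 + 0.03 = 0.08075 + 0.03 = 0.11075

11.08%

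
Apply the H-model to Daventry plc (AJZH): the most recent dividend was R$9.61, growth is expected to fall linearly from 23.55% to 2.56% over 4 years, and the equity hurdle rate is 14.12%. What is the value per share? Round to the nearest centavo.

R$120.16

H-model: P₀ = D₀[(1+g_L) + H(g_S−g_L)]/(r−g_L), with H = 4/2 = 2.
P₀ = 9.61 × [(1+0.0256) + 2×(0.2355−0.0256)] / (0.1412−0.0256)
   = 9.61 × 1.4454 / 0.1156 = 120.1583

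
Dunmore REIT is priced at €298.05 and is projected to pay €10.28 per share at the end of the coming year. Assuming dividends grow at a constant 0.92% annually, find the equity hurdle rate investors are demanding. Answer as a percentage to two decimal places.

Rearranging the constant-growth DDM: r = D₁/P₀ + g.
r = 10.2800 / 298.05 + 0.0092 = 0.03449 + 0.0092 = 0.04369

4.37%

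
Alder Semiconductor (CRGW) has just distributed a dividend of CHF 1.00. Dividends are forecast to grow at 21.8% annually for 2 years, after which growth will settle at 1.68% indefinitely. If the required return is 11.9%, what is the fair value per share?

CHF 14.06

Two-stage DDM. Project D₁…D_2 at 0.218, terminal growth 0.0168, discount at r = 0.119.
D_1 = 1.2180
D_2 = 1.4835
Terminal value at t=2: TV = D_3/(r−g) = 1.5084/(0.119−0.0168) = 14.7598
P₀ = 1.2180/(1+0.119)^1 + 1.4835/(1+0.119)^2 + 14.7598/(1+0.119)^2 = 14.0607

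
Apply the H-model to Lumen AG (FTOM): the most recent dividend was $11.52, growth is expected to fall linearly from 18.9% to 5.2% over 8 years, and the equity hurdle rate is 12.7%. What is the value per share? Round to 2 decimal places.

H-model: P₀ = D₀[(1+g_L) + H(g_S−g_L)]/(r−g_L), with H = 8/2 = 4.
P₀ = 11.52 × [(1+0.052) + 4×(0.189−0.052)] / (0.127−0.052)
   = 11.52 × 1.6000 / 0.075 = 245.7600

$245.76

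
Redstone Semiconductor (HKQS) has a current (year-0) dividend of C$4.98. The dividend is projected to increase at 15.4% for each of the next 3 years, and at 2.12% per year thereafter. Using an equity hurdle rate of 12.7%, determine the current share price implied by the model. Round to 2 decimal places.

C$67.27

Two-stage DDM. Project D₁…D_3 at 0.154, terminal growth 0.0212, discount at r = 0.127.
D_1 = 5.7469
D_2 = 6.6319
D_3 = 7.6533
Terminal value at t=3: TV = D_4/(r−g) = 7.8155/(0.127−0.0212) = 73.8706
P₀ = 5.7469/(1+0.127)^1 + 6.6319/(1+0.127)^2 + 7.6533/(1+0.127)^3 + 73.8706/(1+0.127)^3 = 67.2733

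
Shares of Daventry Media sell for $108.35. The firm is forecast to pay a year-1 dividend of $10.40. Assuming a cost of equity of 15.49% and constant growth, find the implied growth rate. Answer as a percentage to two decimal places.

From P₀ = D₁/(r − g), the implied growth is g = r − D₁/P₀.
g = 0.1549 − 10.40/108.35 = 0.1549 − 0.09599 = 0.05891

5.89%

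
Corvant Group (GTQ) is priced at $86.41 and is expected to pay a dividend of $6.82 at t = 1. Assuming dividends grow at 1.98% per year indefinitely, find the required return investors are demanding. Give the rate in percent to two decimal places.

9.87%

Rearranging the constant-growth DDM: r = D₁/P₀ + g.
r = 6.8200 / 86.41 + 0.0198 = 0.07893 + 0.0198 = 0.09873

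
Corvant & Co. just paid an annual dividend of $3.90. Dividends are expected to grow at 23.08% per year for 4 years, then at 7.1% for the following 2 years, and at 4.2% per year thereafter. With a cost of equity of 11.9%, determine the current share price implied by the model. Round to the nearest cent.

$101.36

Three-stage DDM. Project D₁…D_6; terminal Gordon value at t=6 with g = 0.042; discount at r = 0.119.
D_1 = 4.8001
D_2 = 5.9080
D_3 = 7.2716
D_4 = 8.9498
D_5 = 9.5853
D_6 = 10.2658
TV_6 = 10.6970/(0.119−0.042) = 138.9218
P₀ = Σ Dₜ/(1+r)ᵗ + TV_6/(1+r)^6 = 101.3582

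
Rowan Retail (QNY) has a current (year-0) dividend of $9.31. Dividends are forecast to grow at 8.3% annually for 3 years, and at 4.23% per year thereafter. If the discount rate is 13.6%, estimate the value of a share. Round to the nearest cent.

$115.14

Two-stage DDM. Project D₁…D_3 at 0.083, terminal growth 0.0423, discount at r = 0.136.
D_1 = 10.0827
D_2 = 10.9196
D_3 = 11.8259
Terminal value at t=3: TV = D_4/(r−g) = 12.3262/(0.136−0.0423) = 131.5492
P₀ = 10.0827/(1+0.136)^1 + 10.9196/(1+0.136)^2 + 11.8259/(1+0.136)^3 + 131.5492/(1+0.136)^3 = 115.1372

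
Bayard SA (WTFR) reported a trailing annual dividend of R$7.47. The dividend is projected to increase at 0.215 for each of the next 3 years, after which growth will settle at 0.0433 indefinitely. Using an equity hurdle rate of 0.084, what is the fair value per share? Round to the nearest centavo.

Two-stage DDM. Project D₁…D_3 at 0.215, terminal growth 0.0433, discount at r = 0.084.
D_1 = 9.0761
D_2 = 11.0274
D_3 = 13.3983
Terminal value at t=3: TV = D_4/(r−g) = 13.9784/(0.084−0.0433) = 343.4506
P₀ = 9.0761/(1+0.084)^1 + 11.0274/(1+0.084)^2 + 13.3983/(1+0.084)^3 + 343.4506/(1+0.084)^3 = 297.9111

R$297.91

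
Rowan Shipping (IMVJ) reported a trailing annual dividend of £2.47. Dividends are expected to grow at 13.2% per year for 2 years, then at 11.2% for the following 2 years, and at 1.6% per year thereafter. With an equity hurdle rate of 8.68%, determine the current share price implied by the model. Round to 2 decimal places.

£51.06

Three-stage DDM. Project D₁…D_4; terminal Gordon value at t=4 with g = 0.016; discount at r = 0.0868.
D_1 = 2.7960
D_2 = 3.1651
D_3 = 3.5196
D_4 = 3.9138
TV_4 = 3.9764/(0.0868−0.016) = 56.1642
P₀ = Σ Dₜ/(1+r)ᵗ + TV_4/(1+r)^4 = 51.0586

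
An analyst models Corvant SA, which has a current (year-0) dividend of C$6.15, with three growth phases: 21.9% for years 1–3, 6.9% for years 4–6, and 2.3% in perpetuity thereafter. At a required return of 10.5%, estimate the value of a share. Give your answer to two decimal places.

Three-stage DDM. Project D₁…D_6; terminal Gordon value at t=6 with g = 0.023; discount at r = 0.105.
D_1 = 7.4968
D_2 = 9.1387
D_3 = 11.1400
D_4 = 11.9087
D_5 = 12.7304
D_6 = 13.6088
TV_6 = 13.9218/(0.105−0.023) = 169.7779
P₀ = Σ Dₜ/(1+r)ᵗ + TV_6/(1+r)^6 = 138.9786

C$138.98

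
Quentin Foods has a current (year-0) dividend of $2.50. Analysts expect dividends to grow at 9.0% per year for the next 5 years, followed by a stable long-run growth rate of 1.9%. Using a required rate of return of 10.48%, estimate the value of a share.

Two-stage DDM. Project D₁…D_5 at 0.09, terminal growth 0.019, discount at r = 0.1048.
D_1 = 2.7250
D_2 = 2.9703
D_3 = 3.2376
D_4 = 3.5290
D_5 = 3.8466
Terminal value at t=5: TV = D_6/(r−g) = 3.9196/(0.1048−0.019) = 45.6835
P₀ = 2.7250/(1+0.1048)^1 + 2.9703/(1+0.1048)^2 + 3.2376/(1+0.1048)^3 + 3.5290/(1+0.1048)^4 + 3.8466/(1+0.1048)^5 + 45.6835/(1+0.1048)^5 = 39.7615

$39.76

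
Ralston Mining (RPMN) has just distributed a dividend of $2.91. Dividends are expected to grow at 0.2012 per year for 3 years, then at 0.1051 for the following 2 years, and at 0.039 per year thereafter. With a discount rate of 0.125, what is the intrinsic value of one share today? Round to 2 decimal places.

Three-stage DDM. Project D₁…D_5; terminal Gordon value at t=5 with g = 0.039; discount at r = 0.125.
D_1 = 3.4955
D_2 = 4.1988
D_3 = 5.0436
D_4 = 5.5737
D_5 = 6.1595
TV_5 = 6.3997/(0.125−0.039) = 74.4148
P₀ = Σ Dₜ/(1+r)ᵗ + TV_5/(1+r)^5 = 58.1595

$58.16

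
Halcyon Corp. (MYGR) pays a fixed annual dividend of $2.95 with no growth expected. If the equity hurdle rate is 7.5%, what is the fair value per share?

Zero-growth DDM (perpetuity): P₀ = D/r = 2.95 / 0.075 = 39.3333

$39.33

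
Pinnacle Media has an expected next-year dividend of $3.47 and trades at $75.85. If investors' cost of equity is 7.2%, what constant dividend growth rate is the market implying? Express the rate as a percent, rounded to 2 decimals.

2.63%

From P₀ = D₁/(r − g), the implied growth is g = r − D₁/P₀.
g = 0.072 − 3.47/75.85 = 0.072 − 0.04575 = 0.02625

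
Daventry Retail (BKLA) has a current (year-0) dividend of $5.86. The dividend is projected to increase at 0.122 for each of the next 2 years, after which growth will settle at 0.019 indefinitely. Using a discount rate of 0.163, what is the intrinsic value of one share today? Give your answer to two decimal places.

$49.70

Two-stage DDM. Project D₁…D_2 at 0.122, terminal growth 0.019, discount at r = 0.163.
D_1 = 6.5749
D_2 = 7.3771
Terminal value at t=2: TV = D_3/(r−g) = 7.5172/(0.163−0.019) = 52.2029
P₀ = 6.5749/(1+0.163)^1 + 7.3771/(1+0.163)^2 + 52.2029/(1+0.163)^2 = 49.7029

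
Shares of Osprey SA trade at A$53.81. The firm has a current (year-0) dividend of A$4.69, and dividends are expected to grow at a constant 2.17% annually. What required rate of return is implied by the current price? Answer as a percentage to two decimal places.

Rearranging the constant-growth DDM: r = D₁/P₀ + g.
D₁ = 4.69 × (1 + 0.0217) = 4.7918.
r = 4.7918 / 53.81 + 0.0217 = 0.08905 + 0.0217 = 0.11075

11.07%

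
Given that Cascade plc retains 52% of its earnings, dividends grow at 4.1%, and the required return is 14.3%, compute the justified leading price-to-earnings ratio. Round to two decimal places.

4.71

Payout ratio b = 1 − 0.52 = 0.48.
Justified leading P/E = b/(r−g) = 0.48/(0.143−0.041) = 4.7059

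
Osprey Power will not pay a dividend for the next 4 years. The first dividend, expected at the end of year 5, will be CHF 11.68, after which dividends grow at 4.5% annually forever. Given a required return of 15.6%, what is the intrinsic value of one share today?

Deferred-dividend DDM. At t=4 the remaining stream is a growing perpetuity with first payment D_5 = 11.68.
V_4 = D_5/(r−g) = 11.68/(0.156−0.045) = 105.2252
P₀ = V_4/(1+r)^4 = 105.2252/(1+0.156)^4 = 58.9235

CHF 58.92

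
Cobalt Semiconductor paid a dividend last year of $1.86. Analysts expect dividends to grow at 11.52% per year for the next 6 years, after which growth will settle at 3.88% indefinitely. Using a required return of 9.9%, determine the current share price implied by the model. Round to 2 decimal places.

$46.79

Two-stage DDM. Project D₁…D_6 at 0.1152, terminal growth 0.0388, discount at r = 0.099.
D_1 = 2.0743
D_2 = 2.3132
D_3 = 2.5797
D_4 = 2.8769
D_5 = 3.2083
D_6 = 3.5779
Terminal value at t=6: TV = D_7/(r−g) = 3.7167/(0.099−0.0388) = 61.7398
P₀ = 2.0743/(1+0.099)^1 + 2.3132/(1+0.099)^2 + 2.5797/(1+0.099)^3 + 2.8769/(1+0.099)^4 + 3.2083/(1+0.099)^5 + 3.5779/(1+0.099)^6 + 61.7398/(1+0.099)^6 = 46.7913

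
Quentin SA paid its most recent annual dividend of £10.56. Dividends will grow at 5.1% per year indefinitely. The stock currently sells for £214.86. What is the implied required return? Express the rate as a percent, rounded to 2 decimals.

Rearranging the constant-growth DDM: r = D₁/P₀ + g.
D₁ = 10.56 × (1 + 0.051) = 11.0986.
r = 11.0986 / 214.86 + 0.051 = 0.05165 + 0.051 = 0.10265

10.27%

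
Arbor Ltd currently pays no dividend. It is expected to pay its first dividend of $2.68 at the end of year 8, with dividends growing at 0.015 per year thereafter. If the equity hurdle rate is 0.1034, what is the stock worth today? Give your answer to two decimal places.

Deferred-dividend DDM. At t=7 the remaining stream is a growing perpetuity with first payment D_8 = 2.68.
V_7 = D_8/(r−g) = 2.68/(0.1034−0.015) = 30.3167
P₀ = V_7/(1+r)^7 = 30.3167/(1+0.1034)^7 = 15.2248

$15.22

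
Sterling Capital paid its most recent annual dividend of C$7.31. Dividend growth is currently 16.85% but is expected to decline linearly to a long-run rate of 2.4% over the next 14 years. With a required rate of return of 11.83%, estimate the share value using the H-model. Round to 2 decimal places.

H-model: P₀ = D₀[(1+g_L) + H(g_S−g_L)]/(r−g_L), with H = 14/2 = 7.
P₀ = 7.31 × [(1+0.024) + 7×(0.1685−0.024)] / (0.1183−0.024)
   = 7.31 × 2.0355 / 0.0943 = 157.7890

C$157.79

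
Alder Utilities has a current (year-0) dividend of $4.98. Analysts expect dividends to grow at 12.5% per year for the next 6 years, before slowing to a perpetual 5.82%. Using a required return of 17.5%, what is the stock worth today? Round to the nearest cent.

Two-stage DDM. Project D₁…D_6 at 0.125, terminal growth 0.0582, discount at r = 0.175.
D_1 = 5.6025
D_2 = 6.3028
D_3 = 7.0907
D_4 = 7.9770
D_5 = 8.9741
D_6 = 10.0959
Terminal value at t=6: TV = D_7/(r−g) = 10.6835/(0.175−0.0582) = 91.4680
P₀ = 5.6025/(1+0.175)^1 + 6.3028/(1+0.175)^2 + 7.0907/(1+0.175)^3 + 7.9770/(1+0.175)^4 + 8.9741/(1+0.175)^5 + 10.0959/(1+0.175)^6 + 91.4680/(1+0.175)^6 = 60.4893

$60.49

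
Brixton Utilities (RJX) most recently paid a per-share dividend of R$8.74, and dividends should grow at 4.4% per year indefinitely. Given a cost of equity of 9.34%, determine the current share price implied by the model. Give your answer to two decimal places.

Gordon growth model: P₀ = D₁/(r − g). D₁ = 8.74 × (1 + 0.044) = 9.1246.
P₀ = 9.1246 / (0.0934 − 0.044) = 9.1246 / 0.0494 = 184.7077

R$184.71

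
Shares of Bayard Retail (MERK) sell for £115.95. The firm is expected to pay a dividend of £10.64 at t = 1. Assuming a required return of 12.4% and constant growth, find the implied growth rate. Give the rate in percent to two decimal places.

3.22%

From P₀ = D₁/(r − g), the implied growth is g = r − D₁/P₀.
g = 0.124 − 10.64/115.95 = 0.124 − 0.09176 = 0.03224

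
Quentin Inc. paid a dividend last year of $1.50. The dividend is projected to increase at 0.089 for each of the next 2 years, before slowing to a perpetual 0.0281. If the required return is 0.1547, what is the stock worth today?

$13.58

Two-stage DDM. Project D₁…D_2 at 0.089, terminal growth 0.0281, discount at r = 0.1547.
D_1 = 1.6335
D_2 = 1.7789
Terminal value at t=2: TV = D_3/(r−g) = 1.8289/(0.1547−0.0281) = 14.4460
P₀ = 1.6335/(1+0.1547)^1 + 1.7789/(1+0.1547)^2 + 14.4460/(1+0.1547)^2 = 13.5834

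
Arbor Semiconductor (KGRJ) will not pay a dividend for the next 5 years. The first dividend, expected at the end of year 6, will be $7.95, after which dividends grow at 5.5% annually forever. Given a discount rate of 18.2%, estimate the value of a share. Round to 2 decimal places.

Deferred-dividend DDM. At t=5 the remaining stream is a growing perpetuity with first payment D_6 = 7.95.
V_5 = D_6/(r−g) = 7.95/(0.182−0.055) = 62.5984
P₀ = V_5/(1+r)^5 = 62.5984/(1+0.182)^5 = 27.1316

$27.13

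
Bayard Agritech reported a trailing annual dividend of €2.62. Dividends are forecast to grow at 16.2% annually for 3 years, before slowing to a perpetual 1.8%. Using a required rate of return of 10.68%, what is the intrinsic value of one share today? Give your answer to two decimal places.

Two-stage DDM. Project D₁…D_3 at 0.162, terminal growth 0.018, discount at r = 0.1068.
D_1 = 3.0444
D_2 = 3.5376
D_3 = 4.1107
Terminal value at t=3: TV = D_4/(r−g) = 4.1847/(0.1068−0.018) = 47.1253
P₀ = 3.0444/(1+0.1068)^1 + 3.5376/(1+0.1068)^2 + 4.1107/(1+0.1068)^3 + 47.1253/(1+0.1068)^3 = 43.4278

€43.43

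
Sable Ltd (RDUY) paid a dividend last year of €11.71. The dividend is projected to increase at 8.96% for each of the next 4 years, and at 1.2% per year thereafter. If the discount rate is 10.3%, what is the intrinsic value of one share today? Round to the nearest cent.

€169.45

Two-stage DDM. Project D₁…D_4 at 0.0896, terminal growth 0.012, discount at r = 0.103.
D_1 = 12.7592
D_2 = 13.9024
D_3 = 15.1481
D_4 = 16.5054
Terminal value at t=4: TV = D_5/(r−g) = 16.7034/(0.103−0.012) = 183.5542
P₀ = 12.7592/(1+0.103)^1 + 13.9024/(1+0.103)^2 + 15.1481/(1+0.103)^3 + 16.5054/(1+0.103)^4 + 183.5542/(1+0.103)^4 = 169.4462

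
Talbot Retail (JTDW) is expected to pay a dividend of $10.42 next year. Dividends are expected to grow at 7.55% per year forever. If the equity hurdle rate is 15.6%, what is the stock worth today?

Gordon growth model: P₀ = D₁/(r − g), with D₁ = 10.42 given directly.
P₀ = 10.4200 / (0.156 − 0.0755) = 10.4200 / 0.0805 = 129.4410

$129.44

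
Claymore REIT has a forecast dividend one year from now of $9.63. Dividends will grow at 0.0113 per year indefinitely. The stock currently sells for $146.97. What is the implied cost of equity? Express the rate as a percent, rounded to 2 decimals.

7.68%

Rearranging the constant-growth DDM: r = D₁/P₀ + g.
r = 9.6300 / 146.97 + 0.0113 = 0.06552 + 0.0113 = 0.07682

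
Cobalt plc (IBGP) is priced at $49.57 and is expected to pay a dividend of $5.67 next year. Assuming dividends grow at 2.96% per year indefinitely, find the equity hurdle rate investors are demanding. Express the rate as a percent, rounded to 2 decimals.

14.40%

Rearranging the constant-growth DDM: r = D₁/P₀ + g.
r = 5.6700 / 49.57 + 0.0296 = 0.11438 + 0.0296 = 0.14398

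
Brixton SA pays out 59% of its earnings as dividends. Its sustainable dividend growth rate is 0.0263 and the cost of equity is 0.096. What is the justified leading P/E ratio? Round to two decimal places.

Justified leading P/E = b/(r−g) = 0.59/(0.096−0.0263) = 8.4648

8.46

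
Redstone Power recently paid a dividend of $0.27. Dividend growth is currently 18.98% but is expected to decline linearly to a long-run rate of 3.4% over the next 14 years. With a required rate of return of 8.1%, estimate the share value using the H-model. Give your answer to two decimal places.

$12.21

H-model: P₀ = D₀[(1+g_L) + H(g_S−g_L)]/(r−g_L), with H = 14/2 = 7.
P₀ = 0.27 × [(1+0.034) + 7×(0.1898−0.034)] / (0.081−0.034)
   = 0.27 × 2.1246 / 0.047 = 12.2051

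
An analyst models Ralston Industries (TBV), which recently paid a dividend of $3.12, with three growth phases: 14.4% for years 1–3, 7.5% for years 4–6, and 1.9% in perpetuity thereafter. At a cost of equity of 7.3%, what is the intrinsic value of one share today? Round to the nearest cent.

Three-stage DDM. Project D₁…D_6; terminal Gordon value at t=6 with g = 0.019; discount at r = 0.073.
D_1 = 3.5693
D_2 = 4.0833
D_3 = 4.6712
D_4 = 5.0216
D_5 = 5.3982
D_6 = 5.8031
TV_6 = 5.9133/(0.073−0.019) = 109.5061
P₀ = Σ Dₜ/(1+r)ᵗ + TV_6/(1+r)^6 = 93.7933

$93.79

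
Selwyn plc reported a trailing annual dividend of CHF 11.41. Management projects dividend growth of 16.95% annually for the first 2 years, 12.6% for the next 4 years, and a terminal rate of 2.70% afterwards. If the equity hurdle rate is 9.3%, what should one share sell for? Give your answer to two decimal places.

CHF 310.54

Three-stage DDM. Project D₁…D_6; terminal Gordon value at t=6 with g = 0.027; discount at r = 0.093.
D_1 = 13.3440
D_2 = 15.6058
D_3 = 17.5721
D_4 = 19.7862
D_5 = 22.2793
D_6 = 25.0865
TV_6 = 25.7638/(0.093−0.027) = 390.3608
P₀ = Σ Dₜ/(1+r)ᵗ + TV_6/(1+r)^6 = 310.5413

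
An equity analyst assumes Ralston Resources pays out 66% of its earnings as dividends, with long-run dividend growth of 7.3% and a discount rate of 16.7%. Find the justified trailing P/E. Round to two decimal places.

7.53

Justified trailing P/E = b(1+g)/(r−g) = 0.66×(1+0.073)/(0.167−0.073) = 7.5338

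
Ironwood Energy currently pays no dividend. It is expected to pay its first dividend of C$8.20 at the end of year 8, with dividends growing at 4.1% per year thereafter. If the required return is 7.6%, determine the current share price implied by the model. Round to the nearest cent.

Deferred-dividend DDM. At t=7 the remaining stream is a growing perpetuity with first payment D_8 = 8.20.
V_7 = D_8/(r−g) = 8.20/(0.076−0.041) = 234.2857
P₀ = V_7/(1+r)^7 = 234.2857/(1+0.076)^7 = 140.3007

C$140.30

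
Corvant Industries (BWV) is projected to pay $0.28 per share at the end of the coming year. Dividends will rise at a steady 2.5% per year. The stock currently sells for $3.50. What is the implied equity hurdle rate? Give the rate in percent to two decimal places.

Rearranging the constant-growth DDM: r = D₁/P₀ + g.
r = 0.2800 / 3.50 + 0.025 = 0.08000 + 0.025 = 0.10500

10.50%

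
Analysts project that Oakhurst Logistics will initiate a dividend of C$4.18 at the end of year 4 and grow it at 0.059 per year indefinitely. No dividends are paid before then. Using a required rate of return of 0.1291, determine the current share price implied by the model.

C$41.42

Deferred-dividend DDM. At t=3 the remaining stream is a growing perpetuity with first payment D_4 = 4.18.
V_3 = D_4/(r−g) = 4.18/(0.1291−0.059) = 59.6291
P₀ = V_3/(1+r)^3 = 59.6291/(1+0.1291)^3 = 41.4249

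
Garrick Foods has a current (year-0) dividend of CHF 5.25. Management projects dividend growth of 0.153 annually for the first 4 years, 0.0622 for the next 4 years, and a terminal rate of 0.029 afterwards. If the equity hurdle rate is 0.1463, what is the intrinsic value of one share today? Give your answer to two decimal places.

Three-stage DDM. Project D₁…D_8; terminal Gordon value at t=8 with g = 0.029; discount at r = 0.1463.
D_1 = 6.0533
D_2 = 6.9794
D_3 = 8.0472
D_4 = 9.2785
D_5 = 9.8556
D_6 = 10.4686
D_7 = 11.1198
D_8 = 11.8114
TV_8 = 12.1539/(0.1463−0.029) = 103.6142
P₀ = Σ Dₜ/(1+r)ᵗ + TV_8/(1+r)^8 = 73.8964

CHF 73.90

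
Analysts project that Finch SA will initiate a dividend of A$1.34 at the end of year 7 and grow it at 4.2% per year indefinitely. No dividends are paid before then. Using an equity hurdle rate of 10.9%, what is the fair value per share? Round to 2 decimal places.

A$10.75

Deferred-dividend DDM. At t=6 the remaining stream is a growing perpetuity with first payment D_7 = 1.34.
V_6 = D_7/(r−g) = 1.34/(0.109−0.042) = 20.0000
P₀ = V_6/(1+r)^6 = 20.0000/(1+0.109)^6 = 10.7508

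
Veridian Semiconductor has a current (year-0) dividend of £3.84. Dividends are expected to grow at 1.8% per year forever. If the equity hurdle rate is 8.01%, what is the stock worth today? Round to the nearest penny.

Gordon growth model: P₀ = D₁/(r − g). D₁ = 3.84 × (1 + 0.018) = 3.9091.
P₀ = 3.9091 / (0.0801 − 0.018) = 3.9091 / 0.0621 = 62.9488

£62.95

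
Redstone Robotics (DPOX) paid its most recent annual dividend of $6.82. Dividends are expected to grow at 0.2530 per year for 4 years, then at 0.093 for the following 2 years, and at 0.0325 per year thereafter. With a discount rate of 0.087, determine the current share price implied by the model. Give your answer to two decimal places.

$294.34

Three-stage DDM. Project D₁…D_6; terminal Gordon value at t=6 with g = 0.0325; discount at r = 0.087.
D_1 = 8.5455
D_2 = 10.7075
D_3 = 13.4164
D_4 = 16.8108
D_5 = 18.3742
D_6 = 20.0830
TV_6 = 20.7357/(0.087−0.0325) = 380.4719
P₀ = Σ Dₜ/(1+r)ᵗ + TV_6/(1+r)^6 = 294.3386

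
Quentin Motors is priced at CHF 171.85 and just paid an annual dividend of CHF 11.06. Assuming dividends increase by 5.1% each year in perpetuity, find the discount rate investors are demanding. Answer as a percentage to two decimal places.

11.86%

Rearranging the constant-growth DDM: r = D₁/P₀ + g.
D₁ = 11.06 × (1 + 0.051) = 11.6241.
r = 11.6241 / 171.85 + 0.051 = 0.06764 + 0.051 = 0.11864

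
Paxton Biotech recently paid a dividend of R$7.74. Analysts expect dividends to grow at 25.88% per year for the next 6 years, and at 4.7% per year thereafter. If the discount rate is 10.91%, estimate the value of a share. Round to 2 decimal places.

R$352.98

Two-stage DDM. Project D₁…D_6 at 0.2588, terminal growth 0.047, discount at r = 0.1091.
D_1 = 9.7431
D_2 = 12.2646
D_3 = 15.4387
D_4 = 19.4343
D_5 = 24.4638
D_6 = 30.7951
Terminal value at t=6: TV = D_7/(r−g) = 32.2425/(0.1091−0.047) = 519.2021
P₀ = 9.7431/(1+0.1091)^1 + 12.2646/(1+0.1091)^2 + 15.4387/(1+0.1091)^3 + 19.4343/(1+0.1091)^4 + 24.4638/(1+0.1091)^5 + 30.7951/(1+0.1091)^6 + 519.2021/(1+0.1091)^6 = 352.9775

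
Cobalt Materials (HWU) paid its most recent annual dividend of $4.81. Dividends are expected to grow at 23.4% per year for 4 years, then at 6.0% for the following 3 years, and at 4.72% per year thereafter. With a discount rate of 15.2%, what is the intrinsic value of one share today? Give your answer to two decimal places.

$88.34

Three-stage DDM. Project D₁…D_7; terminal Gordon value at t=7 with g = 0.0472; discount at r = 0.152.
D_1 = 5.9355
D_2 = 7.3245
D_3 = 9.0384
D_4 = 11.1534
D_5 = 11.8226
D_6 = 12.5319
D_7 = 13.2838
TV_7 = 13.9108/(0.152−0.0472) = 132.7369
P₀ = Σ Dₜ/(1+r)ᵗ + TV_7/(1+r)^7 = 88.3360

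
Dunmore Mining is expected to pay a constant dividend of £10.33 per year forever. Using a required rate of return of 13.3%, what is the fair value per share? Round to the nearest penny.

Zero-growth DDM (perpetuity): P₀ = D/r = 10.33 / 0.133 = 77.6692

£77.67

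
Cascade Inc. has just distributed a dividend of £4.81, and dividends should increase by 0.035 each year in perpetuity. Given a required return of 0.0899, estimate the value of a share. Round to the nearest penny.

Gordon growth model: P₀ = D₁/(r − g). D₁ = 4.81 × (1 + 0.035) = 4.9783.
P₀ = 4.9783 / (0.0899 − 0.035) = 4.9783 / 0.0549 = 90.6803

£90.68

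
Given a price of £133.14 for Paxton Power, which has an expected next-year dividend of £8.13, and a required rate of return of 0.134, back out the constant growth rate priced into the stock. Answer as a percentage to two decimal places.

From P₀ = D₁/(r − g), the implied growth is g = r − D₁/P₀.
g = 0.134 − 8.13/133.14 = 0.134 − 0.06106 = 0.07294

7.29%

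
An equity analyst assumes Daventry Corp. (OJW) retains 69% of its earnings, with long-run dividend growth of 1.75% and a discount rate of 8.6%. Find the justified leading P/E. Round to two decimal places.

4.53

Payout ratio b = 1 − 0.69 = 0.31.
Justified leading P/E = b/(r−g) = 0.31/(0.086−0.0175) = 4.5255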